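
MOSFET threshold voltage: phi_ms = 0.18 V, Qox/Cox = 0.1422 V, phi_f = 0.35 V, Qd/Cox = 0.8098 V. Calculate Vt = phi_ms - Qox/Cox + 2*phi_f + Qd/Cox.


Step 1: Vt = phi_ms - Qox/Cox + 2*phi_f + Qd/Cox
Step 2: Vt = 0.18 - 0.1422 + 2*0.35 + 0.8098
Step 3: Vt = 0.18 - 0.1422 + 0.7 + 0.8098
Step 4: Vt = 1.5476 V

1.5476


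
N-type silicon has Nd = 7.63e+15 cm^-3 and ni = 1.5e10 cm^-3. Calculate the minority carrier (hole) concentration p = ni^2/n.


Step 1: Since Nd >> ni, n ≈ Nd = 7.63e+15 cm^-3
Step 2: p = ni^2 / n = (1.5e10)^2 / 7.63e+15
Step 3: p = 2.25e20 / 7.63e+15 = 2.95e+04 cm^-3

2.95e+04


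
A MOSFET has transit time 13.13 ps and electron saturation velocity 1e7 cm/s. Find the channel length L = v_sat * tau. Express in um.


Step 1: tau in seconds = 13.13 ps * 1e-12 = 1.3130e-11 s
Step 2: L = v_sat * tau = 1e7 * 1.3130e-11 = 1.3130e-04 cm
Step 3: L in um = 1.3130e-04 * 1e4 = 1.313 um

1.313


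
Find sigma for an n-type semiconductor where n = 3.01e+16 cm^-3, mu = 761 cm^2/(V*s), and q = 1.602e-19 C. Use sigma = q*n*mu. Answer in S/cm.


Step 1: sigma = q * n * mu
Step 2: sigma = 1.602e-19 * 3.01e+16 * 761
Step 3: sigma = 3.670e+00 S/cm

3.670e+00


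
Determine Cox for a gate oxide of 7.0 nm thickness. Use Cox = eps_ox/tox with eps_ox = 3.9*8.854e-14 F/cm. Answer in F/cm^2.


Step 1: eps_ox = 3.9 * 8.854e-14 = 3.45306e-13 F/cm
Step 2: tox in cm = 7.0 nm * 1e-7 = 7.0000e-07 cm
Step 3: Cox = 3.45306e-13 / 7.0000e-07 = 4.93e-07 F/cm^2

4.93e-07


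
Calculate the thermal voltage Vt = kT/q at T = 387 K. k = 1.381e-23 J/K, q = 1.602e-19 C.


Step 1: kT = 1.381e-23 * 387 = 5.34447e-21 J
Step 2: Vt = kT/q = 5.34447e-21 / 1.602e-19
Step 3: Vt = 0.03336 V

0.03336


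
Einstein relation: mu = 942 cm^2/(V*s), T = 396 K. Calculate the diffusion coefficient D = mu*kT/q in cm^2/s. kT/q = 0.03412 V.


Step 1: D = mu * (kT/q)
Step 2: D = 942 * 0.03412
Step 3: D = 32.14 cm^2/s

32.14


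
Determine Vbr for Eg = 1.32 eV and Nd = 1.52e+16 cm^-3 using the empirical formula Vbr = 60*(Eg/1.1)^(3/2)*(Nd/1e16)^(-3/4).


Step 1: Eg/1.1 = 1.32/1.1 = 1.200000
Step 2: (Eg/1.1)^1.5 = 1.200000^1.5 = 1.314534
Step 3: (Nd/1e16)^(-0.75) = (1.52)^(-0.75) = 0.730495
Step 4: Vbr = 60 * 1.314534 * 0.730495 = 57.6 V

57.6


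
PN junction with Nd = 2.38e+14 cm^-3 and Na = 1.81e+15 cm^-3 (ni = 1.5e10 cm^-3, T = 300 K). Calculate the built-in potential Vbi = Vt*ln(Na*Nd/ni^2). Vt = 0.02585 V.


Step 1: Compute Na*Nd/ni^2 = 1.81e+15 * 2.38e+14 / (1.5e10)^2 = 1.9146e+09
Step 2: ln(1.9146e+09) = 21.3728
Step 3: Vbi = 0.02585 * 21.3728 = 0.552 V

0.552


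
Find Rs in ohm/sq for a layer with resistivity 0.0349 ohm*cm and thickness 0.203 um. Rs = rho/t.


Step 1: Convert thickness to cm: t = 0.203 um = 2.0300e-05 cm
Step 2: Rs = rho / t = 0.0349 / 2.0300e-05
Step 3: Rs = 1719.2 ohm/sq

1719.2


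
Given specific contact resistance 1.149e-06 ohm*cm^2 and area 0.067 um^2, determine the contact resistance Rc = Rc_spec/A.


Step 1: Convert area to cm^2: 0.067 um^2 = 6.7000e-10 cm^2
Step 2: Rc = Rc_spec / A = 1.149e-06 / 6.7000e-10
Step 3: Rc = 1.71e+03 ohms

1.71e+03


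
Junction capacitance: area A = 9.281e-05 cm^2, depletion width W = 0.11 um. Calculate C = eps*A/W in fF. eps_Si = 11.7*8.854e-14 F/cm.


Step 1: eps_Si = 11.7 * 8.854e-14 = 1.035918e-12 F/cm
Step 2: W in cm = 0.11 * 1e-4 = 1.10e-05 cm
Step 3: C = 1.035918e-12 * 9.281e-05 / 1.10e-05 = 8.740323e-12 F
Step 4: C = 8740.32 fF

8740.32


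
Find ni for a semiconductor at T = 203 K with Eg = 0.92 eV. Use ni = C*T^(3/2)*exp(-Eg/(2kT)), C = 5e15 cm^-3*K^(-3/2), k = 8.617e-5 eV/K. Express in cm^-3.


Step 1: Compute kT = 8.617e-5 * 203 = 0.01749251 eV
Step 2: Exponent = -Eg/(2kT) = -0.92/(2*0.01749251) = -26.29697
Step 3: T^(3/2) = 203^1.5 = 2892.30
Step 4: ni = 5e15 * 2892.30 * exp(-26.29697) = 5.49e+07 cm^-3

5.49e+07


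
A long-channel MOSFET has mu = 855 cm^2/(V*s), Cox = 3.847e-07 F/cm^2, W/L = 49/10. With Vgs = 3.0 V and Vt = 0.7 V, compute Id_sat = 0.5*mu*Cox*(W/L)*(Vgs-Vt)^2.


Step 1: Overdrive voltage Vov = Vgs - Vt = 3.0 - 0.7 = 2.3 V
Step 2: W/L = 49/10 = 4.9
Step 3: Id = 0.5 * 855 * 3.847e-07 * 4.9 * 2.3^2
Step 4: Id = 4.26e-03 A

4.26e-03


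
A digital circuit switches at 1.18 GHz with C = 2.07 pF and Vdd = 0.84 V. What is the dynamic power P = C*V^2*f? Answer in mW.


Step 1: V^2 = 0.84^2 = 0.7056 V^2
Step 2: P = C*V^2*f = 2.07e-12 F * 0.7056 * 1.18e9 Hz
Step 3: P = 1.72349856e-03 W
Step 4: P = 1.723 mW

1.723


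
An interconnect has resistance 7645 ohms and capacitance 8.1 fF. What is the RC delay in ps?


Step 1: tau = R * C
Step 2: tau = 7645 * 8.1 fF = 7645 * 8.1e-15 F
Step 3: tau = 6.19245e-11 s = 61.9245 ps

61.9245


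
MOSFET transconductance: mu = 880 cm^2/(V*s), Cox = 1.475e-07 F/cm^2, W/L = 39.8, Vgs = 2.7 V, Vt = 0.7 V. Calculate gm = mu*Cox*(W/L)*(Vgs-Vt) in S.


Step 1: Vov = Vgs - Vt = 2.7 - 0.7 = 2.0 V
Step 2: gm = mu * Cox * (W/L) * Vov
Step 3: gm = 880 * 1.475e-07 * 39.8 * 2.0 = 1.03e-02 S

1.03e-02


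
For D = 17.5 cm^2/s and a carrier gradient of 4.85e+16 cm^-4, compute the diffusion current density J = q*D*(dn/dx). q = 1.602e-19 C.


Step 1: J = q * D * (dn/dx)
Step 2: J = 1.602e-19 * 17.5 * 4.85e+16
Step 3: J = 1.36e-01 A/cm^2

1.36e-01


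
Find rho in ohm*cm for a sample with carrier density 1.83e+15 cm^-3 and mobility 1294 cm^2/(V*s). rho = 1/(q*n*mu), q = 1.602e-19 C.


Step 1: sigma = q * n * mu = 1.602e-19 * 1.83e+15 * 1294 = 3.79357e-01 S/cm
Step 2: rho = 1 / sigma = 1 / 3.79357e-01 = 2.636 ohm*cm

2.636


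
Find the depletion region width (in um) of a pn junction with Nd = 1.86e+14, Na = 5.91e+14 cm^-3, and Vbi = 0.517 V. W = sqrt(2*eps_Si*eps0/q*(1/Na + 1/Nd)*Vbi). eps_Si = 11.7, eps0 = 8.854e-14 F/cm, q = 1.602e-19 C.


Step 1: 1/Na + 1/Nd = 1/5.91e+14 + 1/1.86e+14 = 7.06839e-15
Step 2: 2*eps*eps0/q = 2*11.7*8.854e-14/1.602e-19 = 1.293281e+07
Step 3: W^2 = 1.293281e+07 * 7.06839e-15 * 0.517 = 4.72611e-08
Step 4: W = sqrt(4.72611e-08) = 2.174e-04 cm = 2.174 um

2.174


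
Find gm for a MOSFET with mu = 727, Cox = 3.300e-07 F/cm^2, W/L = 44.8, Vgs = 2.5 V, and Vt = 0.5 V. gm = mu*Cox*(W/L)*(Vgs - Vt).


Step 1: Vov = Vgs - Vt = 2.5 - 0.5 = 2.0 V
Step 2: gm = mu * Cox * (W/L) * Vov
Step 3: gm = 727 * 3.300e-07 * 44.8 * 2.0 = 2.15e-02 S

2.15e-02


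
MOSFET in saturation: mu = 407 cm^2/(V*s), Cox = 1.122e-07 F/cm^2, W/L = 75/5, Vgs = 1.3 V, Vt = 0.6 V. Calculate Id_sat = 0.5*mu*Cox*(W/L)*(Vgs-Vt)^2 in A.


Step 1: Overdrive voltage Vov = Vgs - Vt = 1.3 - 0.6 = 0.7 V
Step 2: W/L = 75/5 = 15
Step 3: Id = 0.5 * 407 * 1.122e-07 * 15 * 0.7^2
Step 4: Id = 1.68e-04 A

1.68e-04


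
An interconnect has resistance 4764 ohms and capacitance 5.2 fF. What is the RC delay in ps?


Step 1: tau = R * C
Step 2: tau = 4764 * 5.2 fF = 4764 * 5.2e-15 F
Step 3: tau = 2.47728e-11 s = 24.7728 ps

24.7728


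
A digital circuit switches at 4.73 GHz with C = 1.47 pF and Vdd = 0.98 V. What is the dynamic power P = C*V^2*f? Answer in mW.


Step 1: V^2 = 0.98^2 = 0.9604 V^2
Step 2: P = C*V^2*f = 1.47e-12 F * 0.9604 * 4.73e9 Hz
Step 3: P = 6.67775724e-03 W
Step 4: P = 6.678 mW

6.678


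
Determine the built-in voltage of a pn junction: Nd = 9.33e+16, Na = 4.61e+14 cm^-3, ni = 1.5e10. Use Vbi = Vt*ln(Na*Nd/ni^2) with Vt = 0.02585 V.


Step 1: Compute Na*Nd/ni^2 = 4.61e+14 * 9.33e+16 / (1.5e10)^2 = 1.9116e+11
Step 2: ln(1.9116e+11) = 25.9764
Step 3: Vbi = 0.02585 * 25.9764 = 0.671 V

0.671


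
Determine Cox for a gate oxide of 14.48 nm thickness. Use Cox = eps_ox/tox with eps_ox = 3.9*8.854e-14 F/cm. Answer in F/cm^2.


Step 1: eps_ox = 3.9 * 8.854e-14 = 3.45306e-13 F/cm
Step 2: tox in cm = 14.48 nm * 1e-7 = 1.4480e-06 cm
Step 3: Cox = 3.45306e-13 / 1.4480e-06 = 2.38e-07 F/cm^2

2.38e-07


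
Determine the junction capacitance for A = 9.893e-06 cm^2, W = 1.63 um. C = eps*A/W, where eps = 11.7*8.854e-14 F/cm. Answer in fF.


Step 1: eps_Si = 11.7 * 8.854e-14 = 1.035918e-12 F/cm
Step 2: W in cm = 1.63 * 1e-4 = 1.63e-04 cm
Step 3: C = 1.035918e-12 * 9.893e-06 / 1.63e-04 = 6.287323e-14 F
Step 4: C = 62.87 fF

62.87


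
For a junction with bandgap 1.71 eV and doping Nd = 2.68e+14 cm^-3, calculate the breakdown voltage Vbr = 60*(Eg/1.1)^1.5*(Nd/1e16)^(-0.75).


Step 1: Eg/1.1 = 1.71/1.1 = 1.554545
Step 2: (Eg/1.1)^1.5 = 1.554545^1.5 = 1.938228
Step 3: (Nd/1e16)^(-0.75) = (0.0268)^(-0.75) = 15.097287
Step 4: Vbr = 60 * 1.938228 * 15.097287 = 1755.7 V

1755.7


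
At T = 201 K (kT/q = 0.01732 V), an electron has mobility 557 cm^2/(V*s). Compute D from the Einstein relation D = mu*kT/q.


Step 1: D = mu * (kT/q)
Step 2: D = 557 * 0.01732
Step 3: D = 9.65 cm^2/s

9.65


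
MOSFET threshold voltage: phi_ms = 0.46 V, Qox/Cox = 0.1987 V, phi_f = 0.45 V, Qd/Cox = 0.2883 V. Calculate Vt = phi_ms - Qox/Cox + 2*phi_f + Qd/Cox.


Step 1: Vt = phi_ms - Qox/Cox + 2*phi_f + Qd/Cox
Step 2: Vt = 0.46 - 0.1987 + 2*0.45 + 0.2883
Step 3: Vt = 0.46 - 0.1987 + 0.9 + 0.2883
Step 4: Vt = 1.4496 V

1.4496


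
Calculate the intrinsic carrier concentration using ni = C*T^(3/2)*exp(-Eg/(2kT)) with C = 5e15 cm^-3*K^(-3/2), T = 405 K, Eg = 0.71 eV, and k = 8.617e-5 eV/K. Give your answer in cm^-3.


Step 1: Compute kT = 8.617e-5 * 405 = 0.03489885 eV
Step 2: Exponent = -Eg/(2kT) = -0.71/(2*0.03489885) = -10.17225
Step 3: T^(3/2) = 405^1.5 = 8150.47
Step 4: ni = 5e15 * 8150.47 * exp(-10.17225) = 1.56e+15 cm^-3

1.56e+15


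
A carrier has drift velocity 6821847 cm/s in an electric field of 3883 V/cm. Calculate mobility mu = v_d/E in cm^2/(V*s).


Step 1: mu = v_d / E
Step 2: mu = 6821847 / 3883
Step 3: mu = 1756.85 cm^2/(V*s)

1756.85


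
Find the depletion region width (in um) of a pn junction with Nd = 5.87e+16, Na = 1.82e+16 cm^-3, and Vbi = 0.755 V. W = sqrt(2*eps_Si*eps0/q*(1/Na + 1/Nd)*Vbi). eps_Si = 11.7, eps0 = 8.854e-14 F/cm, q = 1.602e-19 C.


Step 1: 1/Na + 1/Nd = 1/1.82e+16 + 1/5.87e+16 = 7.19808e-17
Step 2: 2*eps*eps0/q = 2*11.7*8.854e-14/1.602e-19 = 1.293281e+07
Step 3: W^2 = 1.293281e+07 * 7.19808e-17 * 0.755 = 7.02840e-10
Step 4: W = sqrt(7.02840e-10) = 2.651e-05 cm = 0.2651 um

0.2651


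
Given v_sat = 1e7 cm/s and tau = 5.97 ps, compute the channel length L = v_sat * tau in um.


Step 1: tau in seconds = 5.97 ps * 1e-12 = 5.9700e-12 s
Step 2: L = v_sat * tau = 1e7 * 5.9700e-12 = 5.9700e-05 cm
Step 3: L in um = 5.9700e-05 * 1e4 = 0.597 um

0.597


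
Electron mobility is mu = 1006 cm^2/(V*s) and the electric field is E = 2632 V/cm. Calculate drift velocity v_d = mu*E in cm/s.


Step 1: v_d = mu * E
Step 2: v_d = 1006 * 2632 = 2647792
Step 3: v_d = 2.65e+06 cm/s

2.65e+06


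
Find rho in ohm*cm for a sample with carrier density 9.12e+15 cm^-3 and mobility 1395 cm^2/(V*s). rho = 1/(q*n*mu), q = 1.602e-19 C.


Step 1: sigma = q * n * mu = 1.602e-19 * 9.12e+15 * 1395 = 2.03813e+00 S/cm
Step 2: rho = 1 / sigma = 1 / 2.03813e+00 = 0.4906 ohm*cm

0.4906


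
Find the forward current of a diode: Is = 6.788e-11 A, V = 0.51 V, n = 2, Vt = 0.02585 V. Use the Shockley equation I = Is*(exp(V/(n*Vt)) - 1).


Step 1: V/(n*Vt) = 0.51/(2*0.02585) = 9.8646
Step 2: exp(9.8646) = 1.9237e+04
Step 3: I = 6.788e-11 * (1.9237e+04 - 1) = 1.31e-06 A

1.31e-06


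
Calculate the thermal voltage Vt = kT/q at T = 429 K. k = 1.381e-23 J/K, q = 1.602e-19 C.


Step 1: kT = 1.381e-23 * 429 = 5.92449e-21 J
Step 2: Vt = kT/q = 5.92449e-21 / 1.602e-19
Step 3: Vt = 0.03698 V

0.03698


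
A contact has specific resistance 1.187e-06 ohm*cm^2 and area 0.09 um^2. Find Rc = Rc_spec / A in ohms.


Step 1: Convert area to cm^2: 0.09 um^2 = 9.0000e-10 cm^2
Step 2: Rc = Rc_spec / A = 1.187e-06 / 9.0000e-10
Step 3: Rc = 1.32e+03 ohms

1.32e+03


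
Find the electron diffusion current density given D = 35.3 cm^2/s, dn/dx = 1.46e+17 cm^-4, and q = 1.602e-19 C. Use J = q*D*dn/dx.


Step 1: J = q * D * (dn/dx)
Step 2: J = 1.602e-19 * 35.3 * 1.46e+17
Step 3: J = 8.26e-01 A/cm^2

8.26e-01


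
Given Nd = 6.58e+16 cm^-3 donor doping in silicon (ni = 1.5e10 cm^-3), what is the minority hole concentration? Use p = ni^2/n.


Step 1: Since Nd >> ni, n ≈ Nd = 6.58e+16 cm^-3
Step 2: p = ni^2 / n = (1.5e10)^2 / 6.58e+16
Step 3: p = 2.25e20 / 6.58e+16 = 3.42e+03 cm^-3

3.42e+03


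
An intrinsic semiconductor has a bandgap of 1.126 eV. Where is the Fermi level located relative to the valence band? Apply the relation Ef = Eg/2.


Step 1: For an intrinsic semiconductor, the Fermi level sits at midgap.
Step 2: Ef = Eg / 2 = 1.126 / 2 = 0.563 eV

0.563


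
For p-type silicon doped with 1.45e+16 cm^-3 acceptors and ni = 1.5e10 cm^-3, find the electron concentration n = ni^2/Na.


Step 1: Majority hole concentration p ≈ Na = 1.45e+16 cm^-3
Step 2: n = ni^2 / Na = (1.5e10)^2 / 1.45e+16
Step 3: n = 1.55e+04 cm^-3

1.55e+04


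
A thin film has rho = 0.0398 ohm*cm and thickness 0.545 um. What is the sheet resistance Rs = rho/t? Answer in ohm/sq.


Step 1: Convert thickness to cm: t = 0.545 um = 5.4500e-05 cm
Step 2: Rs = rho / t = 0.0398 / 5.4500e-05
Step 3: Rs = 730.3 ohm/sq

730.3


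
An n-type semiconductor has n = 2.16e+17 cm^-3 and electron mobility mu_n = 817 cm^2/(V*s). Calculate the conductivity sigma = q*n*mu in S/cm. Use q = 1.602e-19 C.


Step 1: sigma = q * n * mu
Step 2: sigma = 1.602e-19 * 2.16e+17 * 817
Step 3: sigma = 2.827e+01 S/cm

2.827e+01


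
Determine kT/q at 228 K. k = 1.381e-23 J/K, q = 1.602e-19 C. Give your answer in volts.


Step 1: kT = 1.381e-23 * 228 = 3.14868e-21 J
Step 2: Vt = kT/q = 3.14868e-21 / 1.602e-19
Step 3: Vt = 0.01965 V

0.01965


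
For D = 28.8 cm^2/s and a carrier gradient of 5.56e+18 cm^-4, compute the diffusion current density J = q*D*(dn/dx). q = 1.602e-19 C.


Step 1: J = q * D * (dn/dx)
Step 2: J = 1.602e-19 * 28.8 * 5.56e+18
Step 3: J = 2.57e+01 A/cm^2

2.57e+01


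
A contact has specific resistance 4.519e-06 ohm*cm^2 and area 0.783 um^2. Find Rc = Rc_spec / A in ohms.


Step 1: Convert area to cm^2: 0.783 um^2 = 7.8300e-09 cm^2
Step 2: Rc = Rc_spec / A = 4.519e-06 / 7.8300e-09
Step 3: Rc = 5.77e+02 ohms

5.77e+02


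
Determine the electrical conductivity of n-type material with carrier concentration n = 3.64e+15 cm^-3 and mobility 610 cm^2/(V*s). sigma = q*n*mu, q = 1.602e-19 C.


Step 1: sigma = q * n * mu
Step 2: sigma = 1.602e-19 * 3.64e+15 * 610
Step 3: sigma = 3.557e-01 S/cm

3.557e-01


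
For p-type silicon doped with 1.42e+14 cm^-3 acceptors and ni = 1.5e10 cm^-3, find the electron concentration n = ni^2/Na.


Step 1: Majority hole concentration p ≈ Na = 1.42e+14 cm^-3
Step 2: n = ni^2 / Na = (1.5e10)^2 / 1.42e+14
Step 3: n = 1.58e+06 cm^-3

1.58e+06


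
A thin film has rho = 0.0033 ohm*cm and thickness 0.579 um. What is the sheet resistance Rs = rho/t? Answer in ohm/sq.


Step 1: Convert thickness to cm: t = 0.579 um = 5.7900e-05 cm
Step 2: Rs = rho / t = 0.0033 / 5.7900e-05
Step 3: Rs = 57.0 ohm/sq

57.0


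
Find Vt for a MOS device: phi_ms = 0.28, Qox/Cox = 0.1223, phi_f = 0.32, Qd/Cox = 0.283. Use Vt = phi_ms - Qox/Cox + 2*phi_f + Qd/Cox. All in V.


Step 1: Vt = phi_ms - Qox/Cox + 2*phi_f + Qd/Cox
Step 2: Vt = 0.28 - 0.1223 + 2*0.32 + 0.283
Step 3: Vt = 0.28 - 0.1223 + 0.64 + 0.283
Step 4: Vt = 1.0807 V

1.0807


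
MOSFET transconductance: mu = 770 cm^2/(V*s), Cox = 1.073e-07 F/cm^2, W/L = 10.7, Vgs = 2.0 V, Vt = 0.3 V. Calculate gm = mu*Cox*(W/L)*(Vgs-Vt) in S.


Step 1: Vov = Vgs - Vt = 2.0 - 0.3 = 1.7 V
Step 2: gm = mu * Cox * (W/L) * Vov
Step 3: gm = 770 * 1.073e-07 * 10.7 * 1.7 = 1.50e-03 S

1.50e-03


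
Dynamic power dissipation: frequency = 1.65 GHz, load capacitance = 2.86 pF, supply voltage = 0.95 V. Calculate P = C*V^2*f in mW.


Step 1: V^2 = 0.95^2 = 0.9025 V^2
Step 2: P = C*V^2*f = 2.86e-12 F * 0.9025 * 1.65e9 Hz
Step 3: P = 4.2588975e-03 W
Step 4: P = 4.259 mW

4.259


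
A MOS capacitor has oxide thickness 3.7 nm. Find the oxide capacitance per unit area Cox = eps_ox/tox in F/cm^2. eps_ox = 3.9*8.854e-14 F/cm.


Step 1: eps_ox = 3.9 * 8.854e-14 = 3.45306e-13 F/cm
Step 2: tox in cm = 3.7 nm * 1e-7 = 3.7000e-07 cm
Step 3: Cox = 3.45306e-13 / 3.7000e-07 = 9.33e-07 F/cm^2

9.33e-07


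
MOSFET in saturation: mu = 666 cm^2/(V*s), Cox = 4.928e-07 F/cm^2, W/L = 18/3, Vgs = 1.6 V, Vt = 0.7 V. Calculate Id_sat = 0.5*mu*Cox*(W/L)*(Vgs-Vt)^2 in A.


Step 1: Overdrive voltage Vov = Vgs - Vt = 1.6 - 0.7 = 0.9 V
Step 2: W/L = 18/3 = 6
Step 3: Id = 0.5 * 666 * 4.928e-07 * 6 * 0.9^2
Step 4: Id = 7.98e-04 A

7.98e-04


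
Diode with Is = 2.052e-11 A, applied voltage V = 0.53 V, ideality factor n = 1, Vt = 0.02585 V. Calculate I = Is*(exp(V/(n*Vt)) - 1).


Step 1: V/(n*Vt) = 0.53/(1*0.02585) = 20.5029
Step 2: exp(20.5029) = 8.0223e+08
Step 3: I = 2.052e-11 * (8.0223e+08 - 1) = 1.65e-02 A

1.65e-02


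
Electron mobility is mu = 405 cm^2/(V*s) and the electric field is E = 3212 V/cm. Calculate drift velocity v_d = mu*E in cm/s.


Step 1: v_d = mu * E
Step 2: v_d = 405 * 3212 = 1300860
Step 3: v_d = 1.30e+06 cm/s

1.30e+06


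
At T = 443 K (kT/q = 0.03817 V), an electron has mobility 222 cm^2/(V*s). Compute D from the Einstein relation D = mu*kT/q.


Step 1: D = mu * (kT/q)
Step 2: D = 222 * 0.03817
Step 3: D = 8.47 cm^2/s

8.47


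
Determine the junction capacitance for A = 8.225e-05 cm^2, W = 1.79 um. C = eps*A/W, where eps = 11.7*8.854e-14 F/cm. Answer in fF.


Step 1: eps_Si = 11.7 * 8.854e-14 = 1.035918e-12 F/cm
Step 2: W in cm = 1.79 * 1e-4 = 1.79e-04 cm
Step 3: C = 1.035918e-12 * 8.225e-05 / 1.79e-04 = 4.760014e-13 F
Step 4: C = 476.0 fF

476.0


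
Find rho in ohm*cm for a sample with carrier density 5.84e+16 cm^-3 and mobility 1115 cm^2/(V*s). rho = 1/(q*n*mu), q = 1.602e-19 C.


Step 1: sigma = q * n * mu = 1.602e-19 * 5.84e+16 * 1115 = 1.04316e+01 S/cm
Step 2: rho = 1 / sigma = 1 / 1.04316e+01 = 0.09586 ohm*cm

0.09586


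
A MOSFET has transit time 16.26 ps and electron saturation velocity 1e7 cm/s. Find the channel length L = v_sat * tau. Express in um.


Step 1: tau in seconds = 16.26 ps * 1e-12 = 1.6260e-11 s
Step 2: L = v_sat * tau = 1e7 * 1.6260e-11 = 1.6260e-04 cm
Step 3: L in um = 1.6260e-04 * 1e4 = 1.626 um

1.626


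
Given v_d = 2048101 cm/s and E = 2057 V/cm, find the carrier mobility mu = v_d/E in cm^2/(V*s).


Step 1: mu = v_d / E
Step 2: mu = 2048101 / 2057
Step 3: mu = 995.67 cm^2/(V*s)

995.67


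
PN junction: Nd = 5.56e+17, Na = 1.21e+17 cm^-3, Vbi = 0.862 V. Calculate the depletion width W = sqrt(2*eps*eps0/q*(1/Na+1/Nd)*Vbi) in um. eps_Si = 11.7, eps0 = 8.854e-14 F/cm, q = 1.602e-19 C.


Step 1: 1/Na + 1/Nd = 1/1.21e+17 + 1/5.56e+17 = 1.00630e-17
Step 2: 2*eps*eps0/q = 2*11.7*8.854e-14/1.602e-19 = 1.293281e+07
Step 3: W^2 = 1.293281e+07 * 1.00630e-17 * 0.862 = 1.12183e-10
Step 4: W = sqrt(1.12183e-10) = 1.059e-05 cm = 0.1059 um

0.1059


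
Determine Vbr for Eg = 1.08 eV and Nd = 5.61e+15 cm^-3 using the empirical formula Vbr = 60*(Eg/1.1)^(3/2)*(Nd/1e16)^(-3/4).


Step 1: Eg/1.1 = 1.08/1.1 = 0.981818
Step 2: (Eg/1.1)^1.5 = 0.981818^1.5 = 0.972851
Step 3: (Nd/1e16)^(-0.75) = (0.561)^(-0.75) = 1.542687
Step 4: Vbr = 60 * 0.972851 * 1.542687 = 90.0 V

90.0


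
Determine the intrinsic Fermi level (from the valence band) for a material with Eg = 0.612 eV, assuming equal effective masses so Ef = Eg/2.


Step 1: For an intrinsic semiconductor, the Fermi level sits at midgap.
Step 2: Ef = Eg / 2 = 0.612 / 2 = 0.306 eV

0.306


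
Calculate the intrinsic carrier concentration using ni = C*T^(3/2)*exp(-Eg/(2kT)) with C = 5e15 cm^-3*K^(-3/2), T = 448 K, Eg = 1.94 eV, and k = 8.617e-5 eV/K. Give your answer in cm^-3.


Step 1: Compute kT = 8.617e-5 * 448 = 0.03860416 eV
Step 2: Exponent = -Eg/(2kT) = -1.94/(2*0.03860416) = -25.12683
Step 3: T^(3/2) = 448^1.5 = 9482.37
Step 4: ni = 5e15 * 9482.37 * exp(-25.12683) = 5.80e+08 cm^-3

5.80e+08


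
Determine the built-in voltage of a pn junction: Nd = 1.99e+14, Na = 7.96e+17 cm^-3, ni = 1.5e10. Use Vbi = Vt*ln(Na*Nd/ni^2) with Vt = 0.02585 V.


Step 1: Compute Na*Nd/ni^2 = 7.96e+17 * 1.99e+14 / (1.5e10)^2 = 7.0402e+11
Step 2: ln(7.0402e+11) = 27.2801
Step 3: Vbi = 0.02585 * 27.2801 = 0.705 V

0.705


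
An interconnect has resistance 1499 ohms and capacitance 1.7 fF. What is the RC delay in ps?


Step 1: tau = R * C
Step 2: tau = 1499 * 1.7 fF = 1499 * 1.7e-15 F
Step 3: tau = 2.5483e-12 s = 2.5483 ps

2.5483


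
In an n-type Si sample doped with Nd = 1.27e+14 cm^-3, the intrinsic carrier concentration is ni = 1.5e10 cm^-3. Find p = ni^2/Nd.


Step 1: Since Nd >> ni, n ≈ Nd = 1.27e+14 cm^-3
Step 2: p = ni^2 / n = (1.5e10)^2 / 1.27e+14
Step 3: p = 2.25e20 / 1.27e+14 = 1.77e+06 cm^-3

1.77e+06


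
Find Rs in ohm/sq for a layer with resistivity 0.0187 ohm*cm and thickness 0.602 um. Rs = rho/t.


Step 1: Convert thickness to cm: t = 0.602 um = 6.0200e-05 cm
Step 2: Rs = rho / t = 0.0187 / 6.0200e-05
Step 3: Rs = 310.6 ohm/sq

310.6


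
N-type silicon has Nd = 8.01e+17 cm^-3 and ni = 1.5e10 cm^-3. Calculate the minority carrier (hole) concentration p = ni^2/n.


Step 1: Since Nd >> ni, n ≈ Nd = 8.01e+17 cm^-3
Step 2: p = ni^2 / n = (1.5e10)^2 / 8.01e+17
Step 3: p = 2.25e20 / 8.01e+17 = 2.81e+02 cm^-3

2.81e+02


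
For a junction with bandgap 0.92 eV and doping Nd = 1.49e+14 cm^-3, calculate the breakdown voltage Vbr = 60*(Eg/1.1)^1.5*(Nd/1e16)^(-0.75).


Step 1: Eg/1.1 = 0.92/1.1 = 0.836364
Step 2: (Eg/1.1)^1.5 = 0.836364^1.5 = 0.764879
Step 3: (Nd/1e16)^(-0.75) = (0.0149)^(-0.75) = 23.448243
Step 4: Vbr = 60 * 0.764879 * 23.448243 = 1076.1 V

1076.1


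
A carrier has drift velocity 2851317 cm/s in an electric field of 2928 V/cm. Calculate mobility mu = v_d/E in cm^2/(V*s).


Step 1: mu = v_d / E
Step 2: mu = 2851317 / 2928
Step 3: mu = 973.81 cm^2/(V*s)

973.81


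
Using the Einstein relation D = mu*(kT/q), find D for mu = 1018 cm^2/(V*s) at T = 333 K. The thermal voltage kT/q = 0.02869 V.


Step 1: D = mu * (kT/q)
Step 2: D = 1018 * 0.02869
Step 3: D = 29.21 cm^2/s

29.21


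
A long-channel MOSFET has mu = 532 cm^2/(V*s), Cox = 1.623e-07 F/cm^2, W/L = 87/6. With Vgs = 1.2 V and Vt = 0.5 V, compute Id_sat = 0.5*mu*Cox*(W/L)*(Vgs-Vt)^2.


Step 1: Overdrive voltage Vov = Vgs - Vt = 1.2 - 0.5 = 0.7 V
Step 2: W/L = 87/6 = 14.5
Step 3: Id = 0.5 * 532 * 1.623e-07 * 14.5 * 0.7^2
Step 4: Id = 3.07e-04 A

3.07e-04


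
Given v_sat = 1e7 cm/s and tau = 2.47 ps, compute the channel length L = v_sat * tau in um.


Step 1: tau in seconds = 2.47 ps * 1e-12 = 2.4700e-12 s
Step 2: L = v_sat * tau = 1e7 * 2.4700e-12 = 2.4700e-05 cm
Step 3: L in um = 2.4700e-05 * 1e4 = 0.247 um

0.247


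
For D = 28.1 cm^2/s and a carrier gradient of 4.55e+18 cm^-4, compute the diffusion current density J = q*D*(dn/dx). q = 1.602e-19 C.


Step 1: J = q * D * (dn/dx)
Step 2: J = 1.602e-19 * 28.1 * 4.55e+18
Step 3: J = 2.05e+01 A/cm^2

2.05e+01


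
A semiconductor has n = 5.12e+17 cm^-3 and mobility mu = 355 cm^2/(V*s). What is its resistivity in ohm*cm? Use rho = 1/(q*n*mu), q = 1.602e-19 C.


Step 1: sigma = q * n * mu = 1.602e-19 * 5.12e+17 * 355 = 2.91180e+01 S/cm
Step 2: rho = 1 / sigma = 1 / 2.91180e+01 = 0.03434 ohm*cm

0.03434


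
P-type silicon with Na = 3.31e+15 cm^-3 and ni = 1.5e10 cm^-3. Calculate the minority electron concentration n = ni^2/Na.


Step 1: Majority hole concentration p ≈ Na = 3.31e+15 cm^-3
Step 2: n = ni^2 / Na = (1.5e10)^2 / 3.31e+15
Step 3: n = 6.80e+04 cm^-3

6.80e+04


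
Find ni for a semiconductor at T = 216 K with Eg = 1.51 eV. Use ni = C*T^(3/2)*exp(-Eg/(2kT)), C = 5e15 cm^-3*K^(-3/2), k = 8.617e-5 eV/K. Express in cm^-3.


Step 1: Compute kT = 8.617e-5 * 216 = 0.01861272 eV
Step 2: Exponent = -Eg/(2kT) = -1.51/(2*0.01861272) = -40.56366
Step 3: T^(3/2) = 216^1.5 = 3174.54
Step 4: ni = 5e15 * 3174.54 * exp(-40.56366) = 3.84e+01 cm^-3

3.84e+01


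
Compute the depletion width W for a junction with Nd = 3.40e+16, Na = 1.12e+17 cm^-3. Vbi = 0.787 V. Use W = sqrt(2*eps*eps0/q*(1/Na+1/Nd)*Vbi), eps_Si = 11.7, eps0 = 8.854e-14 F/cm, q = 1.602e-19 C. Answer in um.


Step 1: 1/Na + 1/Nd = 1/1.12e+17 + 1/3.40e+16 = 3.83403e-17
Step 2: 2*eps*eps0/q = 2*11.7*8.854e-14/1.602e-19 = 1.293281e+07
Step 3: W^2 = 1.293281e+07 * 3.83403e-17 * 0.787 = 3.90232e-10
Step 4: W = sqrt(3.90232e-10) = 1.975e-05 cm = 0.1975 um

0.1975


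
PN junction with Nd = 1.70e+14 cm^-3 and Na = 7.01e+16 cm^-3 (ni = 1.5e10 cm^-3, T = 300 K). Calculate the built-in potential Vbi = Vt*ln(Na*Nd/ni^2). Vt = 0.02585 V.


Step 1: Compute Na*Nd/ni^2 = 7.01e+16 * 1.70e+14 / (1.5e10)^2 = 5.2964e+10
Step 2: ln(5.2964e+10) = 24.6929
Step 3: Vbi = 0.02585 * 24.6929 = 0.638 V

0.638


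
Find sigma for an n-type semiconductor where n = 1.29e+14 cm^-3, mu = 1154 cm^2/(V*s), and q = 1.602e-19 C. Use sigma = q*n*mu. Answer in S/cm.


Step 1: sigma = q * n * mu
Step 2: sigma = 1.602e-19 * 1.29e+14 * 1154
Step 3: sigma = 2.385e-02 S/cm

2.385e-02


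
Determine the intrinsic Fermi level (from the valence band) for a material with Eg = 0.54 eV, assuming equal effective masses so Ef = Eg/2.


Step 1: For an intrinsic semiconductor, the Fermi level sits at midgap.
Step 2: Ef = Eg / 2 = 0.54 / 2 = 0.27 eV

0.27


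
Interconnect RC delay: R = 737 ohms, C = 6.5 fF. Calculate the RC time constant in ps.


Step 1: tau = R * C
Step 2: tau = 737 * 6.5 fF = 737 * 6.5e-15 F
Step 3: tau = 4.7905e-12 s = 4.7905 ps

4.7905


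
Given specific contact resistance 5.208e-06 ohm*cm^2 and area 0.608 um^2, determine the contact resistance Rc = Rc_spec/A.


Step 1: Convert area to cm^2: 0.608 um^2 = 6.0800e-09 cm^2
Step 2: Rc = Rc_spec / A = 5.208e-06 / 6.0800e-09
Step 3: Rc = 8.57e+02 ohms

8.57e+02


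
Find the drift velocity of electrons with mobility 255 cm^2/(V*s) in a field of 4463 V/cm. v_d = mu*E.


Step 1: v_d = mu * E
Step 2: v_d = 255 * 4463 = 1138065
Step 3: v_d = 1.14e+06 cm/s

1.14e+06


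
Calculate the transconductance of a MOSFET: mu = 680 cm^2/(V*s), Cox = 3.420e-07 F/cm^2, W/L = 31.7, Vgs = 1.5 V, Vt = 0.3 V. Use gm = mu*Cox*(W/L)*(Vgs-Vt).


Step 1: Vov = Vgs - Vt = 1.5 - 0.3 = 1.2 V
Step 2: gm = mu * Cox * (W/L) * Vov
Step 3: gm = 680 * 3.420e-07 * 31.7 * 1.2 = 8.85e-03 S

8.85e-03


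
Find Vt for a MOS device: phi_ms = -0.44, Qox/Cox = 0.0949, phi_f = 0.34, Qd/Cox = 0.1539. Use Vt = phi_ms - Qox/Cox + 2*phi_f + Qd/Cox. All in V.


Step 1: Vt = phi_ms - Qox/Cox + 2*phi_f + Qd/Cox
Step 2: Vt = -0.44 - 0.0949 + 2*0.34 + 0.1539
Step 3: Vt = -0.44 - 0.0949 + 0.68 + 0.1539
Step 4: Vt = 0.299 V

0.299


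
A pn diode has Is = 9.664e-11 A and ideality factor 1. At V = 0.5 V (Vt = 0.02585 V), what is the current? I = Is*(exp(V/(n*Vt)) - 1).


Step 1: V/(n*Vt) = 0.5/(1*0.02585) = 19.3424
Step 2: exp(19.3424) = 2.5136e+08
Step 3: I = 9.664e-11 * (2.5136e+08 - 1) = 2.43e-02 A

2.43e-02


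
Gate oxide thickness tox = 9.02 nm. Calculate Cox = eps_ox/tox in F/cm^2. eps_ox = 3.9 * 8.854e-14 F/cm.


Step 1: eps_ox = 3.9 * 8.854e-14 = 3.45306e-13 F/cm
Step 2: tox in cm = 9.02 nm * 1e-7 = 9.0200e-07 cm
Step 3: Cox = 3.45306e-13 / 9.0200e-07 = 3.83e-07 F/cm^2

3.83e-07


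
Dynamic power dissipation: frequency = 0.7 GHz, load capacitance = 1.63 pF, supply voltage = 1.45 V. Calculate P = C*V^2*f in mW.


Step 1: V^2 = 1.45^2 = 2.1025 V^2
Step 2: P = C*V^2*f = 1.63e-12 F * 2.1025 * 0.7e9 Hz
Step 3: P = 2.3989525e-03 W
Step 4: P = 2.399 mW

2.399


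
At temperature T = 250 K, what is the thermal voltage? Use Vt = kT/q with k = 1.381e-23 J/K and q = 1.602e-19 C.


Step 1: kT = 1.381e-23 * 250 = 3.4525e-21 J
Step 2: Vt = kT/q = 3.4525e-21 / 1.602e-19
Step 3: Vt = 0.02155 V

0.02155


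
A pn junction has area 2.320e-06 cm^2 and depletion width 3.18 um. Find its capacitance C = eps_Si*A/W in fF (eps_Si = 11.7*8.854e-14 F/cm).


Step 1: eps_Si = 11.7 * 8.854e-14 = 1.035918e-12 F/cm
Step 2: W in cm = 3.18 * 1e-4 = 3.18e-04 cm
Step 3: C = 1.035918e-12 * 2.320e-06 / 3.18e-04 = 7.557641e-15 F
Step 4: C = 7.56 fF

7.56


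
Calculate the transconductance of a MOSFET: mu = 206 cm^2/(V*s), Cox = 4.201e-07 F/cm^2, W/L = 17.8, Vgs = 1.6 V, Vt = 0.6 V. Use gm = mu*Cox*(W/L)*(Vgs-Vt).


Step 1: Vov = Vgs - Vt = 1.6 - 0.6 = 1.0 V
Step 2: gm = mu * Cox * (W/L) * Vov
Step 3: gm = 206 * 4.201e-07 * 17.8 * 1.0 = 1.54e-03 S

1.54e-03


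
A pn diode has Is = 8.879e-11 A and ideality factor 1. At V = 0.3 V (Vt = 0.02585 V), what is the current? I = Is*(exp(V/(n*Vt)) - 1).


Step 1: V/(n*Vt) = 0.3/(1*0.02585) = 11.6054
Step 2: exp(11.6054) = 1.0969e+05
Step 3: I = 8.879e-11 * (1.0969e+05 - 1) = 9.74e-06 A

9.74e-06


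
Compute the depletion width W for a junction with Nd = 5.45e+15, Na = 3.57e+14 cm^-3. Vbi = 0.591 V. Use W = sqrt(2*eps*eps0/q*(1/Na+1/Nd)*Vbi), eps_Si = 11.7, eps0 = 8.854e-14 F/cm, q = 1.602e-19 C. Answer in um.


Step 1: 1/Na + 1/Nd = 1/3.57e+14 + 1/5.45e+15 = 2.98461e-15
Step 2: 2*eps*eps0/q = 2*11.7*8.854e-14/1.602e-19 = 1.293281e+07
Step 3: W^2 = 1.293281e+07 * 2.98461e-15 * 0.591 = 2.28122e-08
Step 4: W = sqrt(2.28122e-08) = 1.510e-04 cm = 1.51 um

1.51


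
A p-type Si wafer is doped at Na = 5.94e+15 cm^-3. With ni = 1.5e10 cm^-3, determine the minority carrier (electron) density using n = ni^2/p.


Step 1: Majority hole concentration p ≈ Na = 5.94e+15 cm^-3
Step 2: n = ni^2 / Na = (1.5e10)^2 / 5.94e+15
Step 3: n = 3.79e+04 cm^-3

3.79e+04


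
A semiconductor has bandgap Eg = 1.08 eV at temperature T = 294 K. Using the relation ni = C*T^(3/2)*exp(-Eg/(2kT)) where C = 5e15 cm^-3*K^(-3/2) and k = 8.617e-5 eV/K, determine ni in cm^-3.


Step 1: Compute kT = 8.617e-5 * 294 = 0.02533398 eV
Step 2: Exponent = -Eg/(2kT) = -1.08/(2*0.02533398) = -21.31525
Step 3: T^(3/2) = 294^1.5 = 5041.05
Step 4: ni = 5e15 * 5041.05 * exp(-21.31525) = 1.39e+10 cm^-3

1.39e+10


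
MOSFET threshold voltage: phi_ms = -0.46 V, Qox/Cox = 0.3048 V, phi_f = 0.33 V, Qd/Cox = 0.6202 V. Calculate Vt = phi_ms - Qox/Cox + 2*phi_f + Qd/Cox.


Step 1: Vt = phi_ms - Qox/Cox + 2*phi_f + Qd/Cox
Step 2: Vt = -0.46 - 0.3048 + 2*0.33 + 0.6202
Step 3: Vt = -0.46 - 0.3048 + 0.66 + 0.6202
Step 4: Vt = 0.5154 V

0.5154


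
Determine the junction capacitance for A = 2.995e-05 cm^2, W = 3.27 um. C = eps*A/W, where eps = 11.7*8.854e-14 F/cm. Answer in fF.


Step 1: eps_Si = 11.7 * 8.854e-14 = 1.035918e-12 F/cm
Step 2: W in cm = 3.27 * 1e-4 = 3.27e-04 cm
Step 3: C = 1.035918e-12 * 2.995e-05 / 3.27e-04 = 9.487995e-14 F
Step 4: C = 94.88 fF

94.88


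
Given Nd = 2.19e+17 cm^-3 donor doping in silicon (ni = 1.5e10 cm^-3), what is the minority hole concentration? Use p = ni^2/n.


Step 1: Since Nd >> ni, n ≈ Nd = 2.19e+17 cm^-3
Step 2: p = ni^2 / n = (1.5e10)^2 / 2.19e+17
Step 3: p = 2.25e20 / 2.19e+17 = 1.03e+03 cm^-3

1.03e+03


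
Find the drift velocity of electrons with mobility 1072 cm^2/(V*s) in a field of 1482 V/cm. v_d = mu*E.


Step 1: v_d = mu * E
Step 2: v_d = 1072 * 1482 = 1588704
Step 3: v_d = 1.59e+06 cm/s

1.59e+06


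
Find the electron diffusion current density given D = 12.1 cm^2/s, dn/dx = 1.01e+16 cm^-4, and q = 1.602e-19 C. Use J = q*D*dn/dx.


Step 1: J = q * D * (dn/dx)
Step 2: J = 1.602e-19 * 12.1 * 1.01e+16
Step 3: J = 1.96e-02 A/cm^2

1.96e-02


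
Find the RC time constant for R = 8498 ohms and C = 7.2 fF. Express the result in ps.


Step 1: tau = R * C
Step 2: tau = 8498 * 7.2 fF = 8498 * 7.2e-15 F
Step 3: tau = 6.11856e-11 s = 61.1856 ps

61.1856


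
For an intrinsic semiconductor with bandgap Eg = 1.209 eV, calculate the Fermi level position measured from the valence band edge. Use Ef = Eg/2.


Step 1: For an intrinsic semiconductor, the Fermi level sits at midgap.
Step 2: Ef = Eg / 2 = 1.209 / 2 = 0.6045 eV

0.6045


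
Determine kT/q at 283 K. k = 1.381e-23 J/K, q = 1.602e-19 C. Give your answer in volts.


Step 1: kT = 1.381e-23 * 283 = 3.90823e-21 J
Step 2: Vt = kT/q = 3.90823e-21 / 1.602e-19
Step 3: Vt = 0.0244 V

0.0244


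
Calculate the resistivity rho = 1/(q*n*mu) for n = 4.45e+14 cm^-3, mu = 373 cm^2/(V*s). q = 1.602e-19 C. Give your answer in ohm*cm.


Step 1: sigma = q * n * mu = 1.602e-19 * 4.45e+14 * 373 = 2.65908e-02 S/cm
Step 2: rho = 1 / sigma = 1 / 2.65908e-02 = 37.61 ohm*cm

37.61


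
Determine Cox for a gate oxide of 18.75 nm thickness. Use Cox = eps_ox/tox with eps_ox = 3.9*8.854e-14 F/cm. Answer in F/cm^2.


Step 1: eps_ox = 3.9 * 8.854e-14 = 3.45306e-13 F/cm
Step 2: tox in cm = 18.75 nm * 1e-7 = 1.8750e-06 cm
Step 3: Cox = 3.45306e-13 / 1.8750e-06 = 1.84e-07 F/cm^2

1.84e-07


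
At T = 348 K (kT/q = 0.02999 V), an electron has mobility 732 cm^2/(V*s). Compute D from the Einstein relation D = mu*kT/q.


Step 1: D = mu * (kT/q)
Step 2: D = 732 * 0.02999
Step 3: D = 21.95 cm^2/s

21.95


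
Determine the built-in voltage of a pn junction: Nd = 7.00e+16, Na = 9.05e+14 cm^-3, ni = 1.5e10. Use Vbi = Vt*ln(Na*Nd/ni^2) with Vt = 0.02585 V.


Step 1: Compute Na*Nd/ni^2 = 9.05e+14 * 7.00e+16 / (1.5e10)^2 = 2.8156e+11
Step 2: ln(2.8156e+11) = 26.3636
Step 3: Vbi = 0.02585 * 26.3636 = 0.681 V

0.681


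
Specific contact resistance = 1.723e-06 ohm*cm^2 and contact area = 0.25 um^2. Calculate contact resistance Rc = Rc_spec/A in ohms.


Step 1: Convert area to cm^2: 0.25 um^2 = 2.5000e-09 cm^2
Step 2: Rc = Rc_spec / A = 1.723e-06 / 2.5000e-09
Step 3: Rc = 6.89e+02 ohms

6.89e+02


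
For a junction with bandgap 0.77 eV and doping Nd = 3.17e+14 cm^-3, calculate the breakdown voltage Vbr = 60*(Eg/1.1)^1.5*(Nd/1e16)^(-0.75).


Step 1: Eg/1.1 = 0.77/1.1 = 0.700000
Step 2: (Eg/1.1)^1.5 = 0.700000^1.5 = 0.585662
Step 3: (Nd/1e16)^(-0.75) = (0.0317)^(-0.75) = 13.310843
Step 4: Vbr = 60 * 0.585662 * 13.310843 = 467.7 V

467.7


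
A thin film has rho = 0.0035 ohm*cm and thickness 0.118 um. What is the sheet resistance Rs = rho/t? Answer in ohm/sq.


Step 1: Convert thickness to cm: t = 0.118 um = 1.1800e-05 cm
Step 2: Rs = rho / t = 0.0035 / 1.1800e-05
Step 3: Rs = 296.6 ohm/sq

296.6


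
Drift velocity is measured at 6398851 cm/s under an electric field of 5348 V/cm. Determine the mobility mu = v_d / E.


Step 1: mu = v_d / E
Step 2: mu = 6398851 / 5348
Step 3: mu = 1196.49 cm^2/(V*s)

1196.49


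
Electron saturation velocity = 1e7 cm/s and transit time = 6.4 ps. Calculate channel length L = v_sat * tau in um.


Step 1: tau in seconds = 6.4 ps * 1e-12 = 6.4000e-12 s
Step 2: L = v_sat * tau = 1e7 * 6.4000e-12 = 6.4000e-05 cm
Step 3: L in um = 6.4000e-05 * 1e4 = 0.64 um

0.64


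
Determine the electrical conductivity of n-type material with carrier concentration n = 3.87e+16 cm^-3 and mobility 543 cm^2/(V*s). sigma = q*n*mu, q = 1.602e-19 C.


Step 1: sigma = q * n * mu
Step 2: sigma = 1.602e-19 * 3.87e+16 * 543
Step 3: sigma = 3.366e+00 S/cm

3.366e+00


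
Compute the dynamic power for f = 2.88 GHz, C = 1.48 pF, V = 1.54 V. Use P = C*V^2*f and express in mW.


Step 1: V^2 = 1.54^2 = 2.3716 V^2
Step 2: P = C*V^2*f = 1.48e-12 F * 2.3716 * 2.88e9 Hz
Step 3: P = 1.010870784e-02 W
Step 4: P = 10.109 mW

10.109


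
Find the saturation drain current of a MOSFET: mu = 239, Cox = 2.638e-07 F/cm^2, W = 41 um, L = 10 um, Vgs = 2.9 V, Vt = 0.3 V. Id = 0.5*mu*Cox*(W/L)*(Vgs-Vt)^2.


Step 1: Overdrive voltage Vov = Vgs - Vt = 2.9 - 0.3 = 2.6 V
Step 2: W/L = 41/10 = 4.1
Step 3: Id = 0.5 * 239 * 2.638e-07 * 4.1 * 2.6^2
Step 4: Id = 8.74e-04 A

8.74e-04


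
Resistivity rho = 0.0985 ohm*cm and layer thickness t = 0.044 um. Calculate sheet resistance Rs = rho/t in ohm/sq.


Step 1: Convert thickness to cm: t = 0.044 um = 4.4000e-06 cm
Step 2: Rs = rho / t = 0.0985 / 4.4000e-06
Step 3: Rs = 22386.4 ohm/sq

22386.4


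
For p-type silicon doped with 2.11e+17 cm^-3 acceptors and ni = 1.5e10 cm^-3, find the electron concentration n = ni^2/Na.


Step 1: Majority hole concentration p ≈ Na = 2.11e+17 cm^-3
Step 2: n = ni^2 / Na = (1.5e10)^2 / 2.11e+17
Step 3: n = 1.07e+03 cm^-3

1.07e+03


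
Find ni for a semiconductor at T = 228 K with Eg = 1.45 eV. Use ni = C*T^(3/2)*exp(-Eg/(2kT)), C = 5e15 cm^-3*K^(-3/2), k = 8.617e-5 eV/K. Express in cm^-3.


Step 1: Compute kT = 8.617e-5 * 228 = 0.01964676 eV
Step 2: Exponent = -Eg/(2kT) = -1.45/(2*0.01964676) = -36.90176
Step 3: T^(3/2) = 228^1.5 = 3442.72
Step 4: ni = 5e15 * 3442.72 * exp(-36.90176) = 1.62e+03 cm^-3

1.62e+03


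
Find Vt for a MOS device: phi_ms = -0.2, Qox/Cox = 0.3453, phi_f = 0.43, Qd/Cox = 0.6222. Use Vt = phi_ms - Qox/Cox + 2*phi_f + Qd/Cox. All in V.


Step 1: Vt = phi_ms - Qox/Cox + 2*phi_f + Qd/Cox
Step 2: Vt = -0.2 - 0.3453 + 2*0.43 + 0.6222
Step 3: Vt = -0.2 - 0.3453 + 0.86 + 0.6222
Step 4: Vt = 0.9369 V

0.9369


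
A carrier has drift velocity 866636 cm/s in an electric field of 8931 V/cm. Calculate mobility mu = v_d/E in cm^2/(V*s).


Step 1: mu = v_d / E
Step 2: mu = 866636 / 8931
Step 3: mu = 97.04 cm^2/(V*s)

97.04


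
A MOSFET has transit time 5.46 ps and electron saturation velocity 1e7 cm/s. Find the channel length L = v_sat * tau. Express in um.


Step 1: tau in seconds = 5.46 ps * 1e-12 = 5.4600e-12 s
Step 2: L = v_sat * tau = 1e7 * 5.4600e-12 = 5.4600e-05 cm
Step 3: L in um = 5.4600e-05 * 1e4 = 0.546 um

0.546


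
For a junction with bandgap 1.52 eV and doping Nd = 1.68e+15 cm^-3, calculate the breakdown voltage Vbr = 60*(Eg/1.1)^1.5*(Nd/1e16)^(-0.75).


Step 1: Eg/1.1 = 1.52/1.1 = 1.381818
Step 2: (Eg/1.1)^1.5 = 1.381818^1.5 = 1.624337
Step 3: (Nd/1e16)^(-0.75) = (0.168)^(-0.75) = 3.810817
Step 4: Vbr = 60 * 1.624337 * 3.810817 = 371.4 V

371.4


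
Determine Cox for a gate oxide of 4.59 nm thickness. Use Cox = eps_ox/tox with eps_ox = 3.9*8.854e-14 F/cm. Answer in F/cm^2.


Step 1: eps_ox = 3.9 * 8.854e-14 = 3.45306e-13 F/cm
Step 2: tox in cm = 4.59 nm * 1e-7 = 4.5900e-07 cm
Step 3: Cox = 3.45306e-13 / 4.5900e-07 = 7.52e-07 F/cm^2

7.52e-07


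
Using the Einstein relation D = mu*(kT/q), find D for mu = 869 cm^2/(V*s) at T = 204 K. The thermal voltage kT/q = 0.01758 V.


Step 1: D = mu * (kT/q)
Step 2: D = 869 * 0.01758
Step 3: D = 15.28 cm^2/s

15.28


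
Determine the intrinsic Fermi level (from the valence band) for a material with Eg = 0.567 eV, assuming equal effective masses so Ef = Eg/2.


Step 1: For an intrinsic semiconductor, the Fermi level sits at midgap.
Step 2: Ef = Eg / 2 = 0.567 / 2 = 0.2835 eV

0.2835


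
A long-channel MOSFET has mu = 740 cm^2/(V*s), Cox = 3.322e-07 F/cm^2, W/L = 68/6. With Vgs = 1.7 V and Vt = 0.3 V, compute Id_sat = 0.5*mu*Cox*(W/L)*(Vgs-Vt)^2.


Step 1: Overdrive voltage Vov = Vgs - Vt = 1.7 - 0.3 = 1.4 V
Step 2: W/L = 68/6 = 11.3333
Step 3: Id = 0.5 * 740 * 3.322e-07 * 11.3333 * 1.4^2
Step 4: Id = 2.73e-03 A

2.73e-03


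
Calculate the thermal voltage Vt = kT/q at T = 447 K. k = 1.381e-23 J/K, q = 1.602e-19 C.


Step 1: kT = 1.381e-23 * 447 = 6.17307e-21 J
Step 2: Vt = kT/q = 6.17307e-21 / 1.602e-19
Step 3: Vt = 0.03853 V

0.03853


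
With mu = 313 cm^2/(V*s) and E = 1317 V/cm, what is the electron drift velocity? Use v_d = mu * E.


Step 1: v_d = mu * E
Step 2: v_d = 313 * 1317 = 412221
Step 3: v_d = 4.12e+05 cm/s

4.12e+05


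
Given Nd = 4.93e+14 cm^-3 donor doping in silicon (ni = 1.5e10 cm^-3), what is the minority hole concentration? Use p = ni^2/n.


Step 1: Since Nd >> ni, n ≈ Nd = 4.93e+14 cm^-3
Step 2: p = ni^2 / n = (1.5e10)^2 / 4.93e+14
Step 3: p = 2.25e20 / 4.93e+14 = 4.56e+05 cm^-3

4.56e+05


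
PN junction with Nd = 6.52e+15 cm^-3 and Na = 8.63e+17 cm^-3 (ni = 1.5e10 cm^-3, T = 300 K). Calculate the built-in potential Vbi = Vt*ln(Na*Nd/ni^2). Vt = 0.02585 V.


Step 1: Compute Na*Nd/ni^2 = 8.63e+17 * 6.52e+15 / (1.5e10)^2 = 2.5008e+13
Step 2: ln(2.5008e+13) = 30.8502
Step 3: Vbi = 0.02585 * 30.8502 = 0.797 V

0.797


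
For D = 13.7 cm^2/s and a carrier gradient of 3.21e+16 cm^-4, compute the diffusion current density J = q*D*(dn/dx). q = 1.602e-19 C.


Step 1: J = q * D * (dn/dx)
Step 2: J = 1.602e-19 * 13.7 * 3.21e+16
Step 3: J = 7.05e-02 A/cm^2

7.05e-02
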